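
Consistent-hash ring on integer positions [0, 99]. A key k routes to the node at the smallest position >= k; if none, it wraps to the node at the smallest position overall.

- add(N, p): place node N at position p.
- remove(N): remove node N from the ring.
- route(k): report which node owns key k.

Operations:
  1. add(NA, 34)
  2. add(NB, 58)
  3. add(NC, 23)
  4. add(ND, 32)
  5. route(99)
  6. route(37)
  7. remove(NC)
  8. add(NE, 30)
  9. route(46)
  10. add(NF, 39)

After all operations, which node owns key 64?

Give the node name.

Op 1: add NA@34 -> ring=[34:NA]
Op 2: add NB@58 -> ring=[34:NA,58:NB]
Op 3: add NC@23 -> ring=[23:NC,34:NA,58:NB]
Op 4: add ND@32 -> ring=[23:NC,32:ND,34:NA,58:NB]
Op 5: route key 99: none >= 99, wrap to smallest pos 23 -> NC
Op 6: route key 37: smallest pos >= 37 is 58 -> NB
Op 7: remove NC -> ring=[32:ND,34:NA,58:NB]
Op 8: add NE@30 -> ring=[30:NE,32:ND,34:NA,58:NB]
Op 9: route key 46: smallest pos >= 46 is 58 -> NB
Op 10: add NF@39 -> ring=[30:NE,32:ND,34:NA,39:NF,58:NB]
Final route key 64: none >= 64, wrap to smallest pos 30 -> NE

Answer: NE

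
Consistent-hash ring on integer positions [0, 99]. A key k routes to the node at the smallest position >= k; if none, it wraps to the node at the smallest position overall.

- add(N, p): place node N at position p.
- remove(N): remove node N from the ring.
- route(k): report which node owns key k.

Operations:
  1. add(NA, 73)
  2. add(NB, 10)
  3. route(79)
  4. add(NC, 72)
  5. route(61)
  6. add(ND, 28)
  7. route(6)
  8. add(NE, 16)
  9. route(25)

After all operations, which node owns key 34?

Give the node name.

Op 1: add NA@73 -> ring=[73:NA]
Op 2: add NB@10 -> ring=[10:NB,73:NA]
Op 3: route key 79: none >= 79, wrap to smallest pos 10 -> NB
Op 4: add NC@72 -> ring=[10:NB,72:NC,73:NA]
Op 5: route key 61: smallest pos >= 61 is 72 -> NC
Op 6: add ND@28 -> ring=[10:NB,28:ND,72:NC,73:NA]
Op 7: route key 6: smallest pos >= 6 is 10 -> NB
Op 8: add NE@16 -> ring=[10:NB,16:NE,28:ND,72:NC,73:NA]
Op 9: route key 25: smallest pos >= 25 is 28 -> ND
Final route key 34: smallest pos >= 34 is 72 -> NC

Answer: NC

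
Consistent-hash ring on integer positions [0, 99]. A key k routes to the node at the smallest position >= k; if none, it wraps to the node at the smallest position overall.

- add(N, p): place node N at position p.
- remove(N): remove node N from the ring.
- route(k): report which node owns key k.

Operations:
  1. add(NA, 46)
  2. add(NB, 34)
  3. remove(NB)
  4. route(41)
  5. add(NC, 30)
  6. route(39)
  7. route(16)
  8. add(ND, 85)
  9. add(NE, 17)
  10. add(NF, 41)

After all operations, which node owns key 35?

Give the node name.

Op 1: add NA@46 -> ring=[46:NA]
Op 2: add NB@34 -> ring=[34:NB,46:NA]
Op 3: remove NB -> ring=[46:NA]
Op 4: route key 41: smallest pos >= 41 is 46 -> NA
Op 5: add NC@30 -> ring=[30:NC,46:NA]
Op 6: route key 39: smallest pos >= 39 is 46 -> NA
Op 7: route key 16: smallest pos >= 16 is 30 -> NC
Op 8: add ND@85 -> ring=[30:NC,46:NA,85:ND]
Op 9: add NE@17 -> ring=[17:NE,30:NC,46:NA,85:ND]
Op 10: add NF@41 -> ring=[17:NE,30:NC,41:NF,46:NA,85:ND]
Final route key 35: smallest pos >= 35 is 41 -> NF

Answer: NF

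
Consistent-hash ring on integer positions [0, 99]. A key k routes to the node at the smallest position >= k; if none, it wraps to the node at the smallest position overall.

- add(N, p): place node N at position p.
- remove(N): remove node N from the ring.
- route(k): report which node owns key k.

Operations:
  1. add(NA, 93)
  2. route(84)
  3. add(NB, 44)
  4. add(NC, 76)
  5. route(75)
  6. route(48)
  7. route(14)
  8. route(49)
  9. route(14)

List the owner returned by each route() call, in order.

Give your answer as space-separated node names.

Op 1: add NA@93 -> ring=[93:NA]
Op 2: route key 84: smallest pos >= 84 is 93 -> NA
Op 3: add NB@44 -> ring=[44:NB,93:NA]
Op 4: add NC@76 -> ring=[44:NB,76:NC,93:NA]
Op 5: route key 75: smallest pos >= 75 is 76 -> NC
Op 6: route key 48: smallest pos >= 48 is 76 -> NC
Op 7: route key 14: smallest pos >= 14 is 44 -> NB
Op 8: route key 49: smallest pos >= 49 is 76 -> NC
Op 9: route key 14: smallest pos >= 14 is 44 -> NB

Answer: NA NC NC NB NC NB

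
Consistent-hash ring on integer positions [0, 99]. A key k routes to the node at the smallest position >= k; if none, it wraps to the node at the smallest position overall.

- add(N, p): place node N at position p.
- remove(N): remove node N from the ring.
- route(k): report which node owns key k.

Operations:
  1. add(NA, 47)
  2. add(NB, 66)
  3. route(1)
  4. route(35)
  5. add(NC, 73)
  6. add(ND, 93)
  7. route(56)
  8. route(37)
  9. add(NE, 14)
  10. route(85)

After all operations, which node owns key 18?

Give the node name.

Op 1: add NA@47 -> ring=[47:NA]
Op 2: add NB@66 -> ring=[47:NA,66:NB]
Op 3: route key 1: smallest pos >= 1 is 47 -> NA
Op 4: route key 35: smallest pos >= 35 is 47 -> NA
Op 5: add NC@73 -> ring=[47:NA,66:NB,73:NC]
Op 6: add ND@93 -> ring=[47:NA,66:NB,73:NC,93:ND]
Op 7: route key 56: smallest pos >= 56 is 66 -> NB
Op 8: route key 37: smallest pos >= 37 is 47 -> NA
Op 9: add NE@14 -> ring=[14:NE,47:NA,66:NB,73:NC,93:ND]
Op 10: route key 85: smallest pos >= 85 is 93 -> ND
Final route key 18: smallest pos >= 18 is 47 -> NA

Answer: NA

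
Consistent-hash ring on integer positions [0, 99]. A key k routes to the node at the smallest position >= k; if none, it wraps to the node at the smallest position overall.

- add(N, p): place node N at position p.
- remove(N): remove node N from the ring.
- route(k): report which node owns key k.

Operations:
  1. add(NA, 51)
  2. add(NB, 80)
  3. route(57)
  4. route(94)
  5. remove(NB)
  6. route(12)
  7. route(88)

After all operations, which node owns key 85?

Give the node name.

Op 1: add NA@51 -> ring=[51:NA]
Op 2: add NB@80 -> ring=[51:NA,80:NB]
Op 3: route key 57: smallest pos >= 57 is 80 -> NB
Op 4: route key 94: none >= 94, wrap to smallest pos 51 -> NA
Op 5: remove NB -> ring=[51:NA]
Op 6: route key 12: smallest pos >= 12 is 51 -> NA
Op 7: route key 88: none >= 88, wrap to smallest pos 51 -> NA
Final route key 85: none >= 85, wrap to smallest pos 51 -> NA

Answer: NA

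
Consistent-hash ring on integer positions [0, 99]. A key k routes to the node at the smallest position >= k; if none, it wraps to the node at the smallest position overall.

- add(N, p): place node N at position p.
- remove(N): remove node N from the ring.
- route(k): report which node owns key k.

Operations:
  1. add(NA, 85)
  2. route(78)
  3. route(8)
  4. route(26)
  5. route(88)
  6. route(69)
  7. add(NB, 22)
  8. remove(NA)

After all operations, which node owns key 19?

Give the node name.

Op 1: add NA@85 -> ring=[85:NA]
Op 2: route key 78: smallest pos >= 78 is 85 -> NA
Op 3: route key 8: smallest pos >= 8 is 85 -> NA
Op 4: route key 26: smallest pos >= 26 is 85 -> NA
Op 5: route key 88: none >= 88, wrap to smallest pos 85 -> NA
Op 6: route key 69: smallest pos >= 69 is 85 -> NA
Op 7: add NB@22 -> ring=[22:NB,85:NA]
Op 8: remove NA -> ring=[22:NB]
Final route key 19: smallest pos >= 19 is 22 -> NB

Answer: NB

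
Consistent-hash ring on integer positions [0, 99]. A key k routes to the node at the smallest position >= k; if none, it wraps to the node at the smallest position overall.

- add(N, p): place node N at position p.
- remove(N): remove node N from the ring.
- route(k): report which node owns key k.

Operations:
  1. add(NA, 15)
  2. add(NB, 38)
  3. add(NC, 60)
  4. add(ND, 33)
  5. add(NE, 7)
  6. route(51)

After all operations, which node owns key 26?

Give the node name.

Op 1: add NA@15 -> ring=[15:NA]
Op 2: add NB@38 -> ring=[15:NA,38:NB]
Op 3: add NC@60 -> ring=[15:NA,38:NB,60:NC]
Op 4: add ND@33 -> ring=[15:NA,33:ND,38:NB,60:NC]
Op 5: add NE@7 -> ring=[7:NE,15:NA,33:ND,38:NB,60:NC]
Op 6: route key 51: smallest pos >= 51 is 60 -> NC
Final route key 26: smallest pos >= 26 is 33 -> ND

Answer: ND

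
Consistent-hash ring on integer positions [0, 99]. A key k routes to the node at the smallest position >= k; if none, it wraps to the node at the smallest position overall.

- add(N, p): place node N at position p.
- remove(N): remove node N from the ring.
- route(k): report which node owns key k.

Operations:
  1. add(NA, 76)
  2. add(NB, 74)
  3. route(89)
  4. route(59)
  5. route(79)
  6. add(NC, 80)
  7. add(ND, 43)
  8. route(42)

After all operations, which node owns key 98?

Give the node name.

Op 1: add NA@76 -> ring=[76:NA]
Op 2: add NB@74 -> ring=[74:NB,76:NA]
Op 3: route key 89: none >= 89, wrap to smallest pos 74 -> NB
Op 4: route key 59: smallest pos >= 59 is 74 -> NB
Op 5: route key 79: none >= 79, wrap to smallest pos 74 -> NB
Op 6: add NC@80 -> ring=[74:NB,76:NA,80:NC]
Op 7: add ND@43 -> ring=[43:ND,74:NB,76:NA,80:NC]
Op 8: route key 42: smallest pos >= 42 is 43 -> ND
Final route key 98: none >= 98, wrap to smallest pos 43 -> ND

Answer: ND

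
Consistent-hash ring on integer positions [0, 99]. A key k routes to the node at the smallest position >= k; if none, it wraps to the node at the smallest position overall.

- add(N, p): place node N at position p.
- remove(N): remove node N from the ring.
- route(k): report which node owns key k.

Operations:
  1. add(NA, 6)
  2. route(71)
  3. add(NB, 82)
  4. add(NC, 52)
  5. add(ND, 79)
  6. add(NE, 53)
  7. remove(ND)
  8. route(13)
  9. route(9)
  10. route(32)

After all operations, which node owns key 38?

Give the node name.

Answer: NC

Derivation:
Op 1: add NA@6 -> ring=[6:NA]
Op 2: route key 71: none >= 71, wrap to smallest pos 6 -> NA
Op 3: add NB@82 -> ring=[6:NA,82:NB]
Op 4: add NC@52 -> ring=[6:NA,52:NC,82:NB]
Op 5: add ND@79 -> ring=[6:NA,52:NC,79:ND,82:NB]
Op 6: add NE@53 -> ring=[6:NA,52:NC,53:NE,79:ND,82:NB]
Op 7: remove ND -> ring=[6:NA,52:NC,53:NE,82:NB]
Op 8: route key 13: smallest pos >= 13 is 52 -> NC
Op 9: route key 9: smallest pos >= 9 is 52 -> NC
Op 10: route key 32: smallest pos >= 32 is 52 -> NC
Final route key 38: smallest pos >= 38 is 52 -> NC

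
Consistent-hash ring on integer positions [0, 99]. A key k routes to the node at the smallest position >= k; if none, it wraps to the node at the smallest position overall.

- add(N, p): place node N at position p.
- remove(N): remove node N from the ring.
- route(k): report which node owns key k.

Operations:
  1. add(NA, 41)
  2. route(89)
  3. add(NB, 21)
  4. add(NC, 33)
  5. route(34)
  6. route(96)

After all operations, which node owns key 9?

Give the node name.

Answer: NB

Derivation:
Op 1: add NA@41 -> ring=[41:NA]
Op 2: route key 89: none >= 89, wrap to smallest pos 41 -> NA
Op 3: add NB@21 -> ring=[21:NB,41:NA]
Op 4: add NC@33 -> ring=[21:NB,33:NC,41:NA]
Op 5: route key 34: smallest pos >= 34 is 41 -> NA
Op 6: route key 96: none >= 96, wrap to smallest pos 21 -> NB
Final route key 9: smallest pos >= 9 is 21 -> NB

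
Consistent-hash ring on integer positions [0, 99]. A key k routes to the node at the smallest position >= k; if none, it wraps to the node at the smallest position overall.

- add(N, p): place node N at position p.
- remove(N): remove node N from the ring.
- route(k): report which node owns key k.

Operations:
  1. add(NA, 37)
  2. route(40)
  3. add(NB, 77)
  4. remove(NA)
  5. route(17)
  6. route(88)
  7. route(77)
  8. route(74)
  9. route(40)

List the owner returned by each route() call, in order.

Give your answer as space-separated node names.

Answer: NA NB NB NB NB NB

Derivation:
Op 1: add NA@37 -> ring=[37:NA]
Op 2: route key 40: none >= 40, wrap to smallest pos 37 -> NA
Op 3: add NB@77 -> ring=[37:NA,77:NB]
Op 4: remove NA -> ring=[77:NB]
Op 5: route key 17: smallest pos >= 17 is 77 -> NB
Op 6: route key 88: none >= 88, wrap to smallest pos 77 -> NB
Op 7: route key 77: smallest pos >= 77 is 77 -> NB
Op 8: route key 74: smallest pos >= 74 is 77 -> NB
Op 9: route key 40: smallest pos >= 40 is 77 -> NB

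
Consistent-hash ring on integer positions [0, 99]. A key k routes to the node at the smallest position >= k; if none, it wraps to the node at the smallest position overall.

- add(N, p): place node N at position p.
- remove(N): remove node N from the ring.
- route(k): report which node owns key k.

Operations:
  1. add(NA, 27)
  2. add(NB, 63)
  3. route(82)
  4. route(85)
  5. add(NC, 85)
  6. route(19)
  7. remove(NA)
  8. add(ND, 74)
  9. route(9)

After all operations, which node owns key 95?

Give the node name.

Answer: NB

Derivation:
Op 1: add NA@27 -> ring=[27:NA]
Op 2: add NB@63 -> ring=[27:NA,63:NB]
Op 3: route key 82: none >= 82, wrap to smallest pos 27 -> NA
Op 4: route key 85: none >= 85, wrap to smallest pos 27 -> NA
Op 5: add NC@85 -> ring=[27:NA,63:NB,85:NC]
Op 6: route key 19: smallest pos >= 19 is 27 -> NA
Op 7: remove NA -> ring=[63:NB,85:NC]
Op 8: add ND@74 -> ring=[63:NB,74:ND,85:NC]
Op 9: route key 9: smallest pos >= 9 is 63 -> NB
Final route key 95: none >= 95, wrap to smallest pos 63 -> NB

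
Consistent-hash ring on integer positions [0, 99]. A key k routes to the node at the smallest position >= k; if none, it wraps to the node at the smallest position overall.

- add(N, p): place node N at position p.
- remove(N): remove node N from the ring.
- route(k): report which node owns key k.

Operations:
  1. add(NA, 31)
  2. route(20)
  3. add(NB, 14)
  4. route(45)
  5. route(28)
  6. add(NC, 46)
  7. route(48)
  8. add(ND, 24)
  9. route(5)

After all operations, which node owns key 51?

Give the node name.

Answer: NB

Derivation:
Op 1: add NA@31 -> ring=[31:NA]
Op 2: route key 20: smallest pos >= 20 is 31 -> NA
Op 3: add NB@14 -> ring=[14:NB,31:NA]
Op 4: route key 45: none >= 45, wrap to smallest pos 14 -> NB
Op 5: route key 28: smallest pos >= 28 is 31 -> NA
Op 6: add NC@46 -> ring=[14:NB,31:NA,46:NC]
Op 7: route key 48: none >= 48, wrap to smallest pos 14 -> NB
Op 8: add ND@24 -> ring=[14:NB,24:ND,31:NA,46:NC]
Op 9: route key 5: smallest pos >= 5 is 14 -> NB
Final route key 51: none >= 51, wrap to smallest pos 14 -> NB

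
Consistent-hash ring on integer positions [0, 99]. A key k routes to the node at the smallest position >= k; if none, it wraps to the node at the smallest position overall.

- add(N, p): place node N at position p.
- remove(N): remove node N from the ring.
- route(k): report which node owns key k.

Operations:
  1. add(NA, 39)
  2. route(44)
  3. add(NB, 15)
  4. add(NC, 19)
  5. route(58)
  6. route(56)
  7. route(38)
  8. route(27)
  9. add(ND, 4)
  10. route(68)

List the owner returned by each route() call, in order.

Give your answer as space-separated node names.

Op 1: add NA@39 -> ring=[39:NA]
Op 2: route key 44: none >= 44, wrap to smallest pos 39 -> NA
Op 3: add NB@15 -> ring=[15:NB,39:NA]
Op 4: add NC@19 -> ring=[15:NB,19:NC,39:NA]
Op 5: route key 58: none >= 58, wrap to smallest pos 15 -> NB
Op 6: route key 56: none >= 56, wrap to smallest pos 15 -> NB
Op 7: route key 38: smallest pos >= 38 is 39 -> NA
Op 8: route key 27: smallest pos >= 27 is 39 -> NA
Op 9: add ND@4 -> ring=[4:ND,15:NB,19:NC,39:NA]
Op 10: route key 68: none >= 68, wrap to smallest pos 4 -> ND

Answer: NA NB NB NA NA ND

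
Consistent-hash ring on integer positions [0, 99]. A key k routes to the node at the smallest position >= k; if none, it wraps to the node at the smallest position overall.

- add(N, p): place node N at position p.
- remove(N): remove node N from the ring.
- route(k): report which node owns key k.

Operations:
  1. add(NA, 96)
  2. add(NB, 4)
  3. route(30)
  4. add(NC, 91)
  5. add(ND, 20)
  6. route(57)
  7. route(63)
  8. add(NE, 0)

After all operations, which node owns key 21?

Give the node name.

Op 1: add NA@96 -> ring=[96:NA]
Op 2: add NB@4 -> ring=[4:NB,96:NA]
Op 3: route key 30: smallest pos >= 30 is 96 -> NA
Op 4: add NC@91 -> ring=[4:NB,91:NC,96:NA]
Op 5: add ND@20 -> ring=[4:NB,20:ND,91:NC,96:NA]
Op 6: route key 57: smallest pos >= 57 is 91 -> NC
Op 7: route key 63: smallest pos >= 63 is 91 -> NC
Op 8: add NE@0 -> ring=[0:NE,4:NB,20:ND,91:NC,96:NA]
Final route key 21: smallest pos >= 21 is 91 -> NC

Answer: NC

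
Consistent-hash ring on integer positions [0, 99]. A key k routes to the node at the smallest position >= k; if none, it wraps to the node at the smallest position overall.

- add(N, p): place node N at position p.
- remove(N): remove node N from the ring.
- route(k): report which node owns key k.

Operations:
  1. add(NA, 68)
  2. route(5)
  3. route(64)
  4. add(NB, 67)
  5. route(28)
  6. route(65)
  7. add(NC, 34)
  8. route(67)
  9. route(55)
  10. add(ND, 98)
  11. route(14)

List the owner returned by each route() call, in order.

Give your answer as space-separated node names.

Op 1: add NA@68 -> ring=[68:NA]
Op 2: route key 5: smallest pos >= 5 is 68 -> NA
Op 3: route key 64: smallest pos >= 64 is 68 -> NA
Op 4: add NB@67 -> ring=[67:NB,68:NA]
Op 5: route key 28: smallest pos >= 28 is 67 -> NB
Op 6: route key 65: smallest pos >= 65 is 67 -> NB
Op 7: add NC@34 -> ring=[34:NC,67:NB,68:NA]
Op 8: route key 67: smallest pos >= 67 is 67 -> NB
Op 9: route key 55: smallest pos >= 55 is 67 -> NB
Op 10: add ND@98 -> ring=[34:NC,67:NB,68:NA,98:ND]
Op 11: route key 14: smallest pos >= 14 is 34 -> NC

Answer: NA NA NB NB NB NB NC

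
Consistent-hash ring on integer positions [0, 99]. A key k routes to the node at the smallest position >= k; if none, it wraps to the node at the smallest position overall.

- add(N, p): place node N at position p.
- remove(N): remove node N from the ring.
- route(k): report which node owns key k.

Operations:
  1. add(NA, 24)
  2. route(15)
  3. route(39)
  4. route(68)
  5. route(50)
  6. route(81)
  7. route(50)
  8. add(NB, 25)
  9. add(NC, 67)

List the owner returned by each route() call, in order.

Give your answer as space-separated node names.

Op 1: add NA@24 -> ring=[24:NA]
Op 2: route key 15: smallest pos >= 15 is 24 -> NA
Op 3: route key 39: none >= 39, wrap to smallest pos 24 -> NA
Op 4: route key 68: none >= 68, wrap to smallest pos 24 -> NA
Op 5: route key 50: none >= 50, wrap to smallest pos 24 -> NA
Op 6: route key 81: none >= 81, wrap to smallest pos 24 -> NA
Op 7: route key 50: none >= 50, wrap to smallest pos 24 -> NA
Op 8: add NB@25 -> ring=[24:NA,25:NB]
Op 9: add NC@67 -> ring=[24:NA,25:NB,67:NC]

Answer: NA NA NA NA NA NA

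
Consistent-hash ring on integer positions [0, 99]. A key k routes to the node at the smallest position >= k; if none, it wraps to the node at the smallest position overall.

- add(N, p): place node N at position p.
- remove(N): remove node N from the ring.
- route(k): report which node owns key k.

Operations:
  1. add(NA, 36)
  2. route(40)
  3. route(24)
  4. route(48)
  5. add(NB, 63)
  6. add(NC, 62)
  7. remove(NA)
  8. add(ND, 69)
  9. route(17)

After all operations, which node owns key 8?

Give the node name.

Answer: NC

Derivation:
Op 1: add NA@36 -> ring=[36:NA]
Op 2: route key 40: none >= 40, wrap to smallest pos 36 -> NA
Op 3: route key 24: smallest pos >= 24 is 36 -> NA
Op 4: route key 48: none >= 48, wrap to smallest pos 36 -> NA
Op 5: add NB@63 -> ring=[36:NA,63:NB]
Op 6: add NC@62 -> ring=[36:NA,62:NC,63:NB]
Op 7: remove NA -> ring=[62:NC,63:NB]
Op 8: add ND@69 -> ring=[62:NC,63:NB,69:ND]
Op 9: route key 17: smallest pos >= 17 is 62 -> NC
Final route key 8: smallest pos >= 8 is 62 -> NC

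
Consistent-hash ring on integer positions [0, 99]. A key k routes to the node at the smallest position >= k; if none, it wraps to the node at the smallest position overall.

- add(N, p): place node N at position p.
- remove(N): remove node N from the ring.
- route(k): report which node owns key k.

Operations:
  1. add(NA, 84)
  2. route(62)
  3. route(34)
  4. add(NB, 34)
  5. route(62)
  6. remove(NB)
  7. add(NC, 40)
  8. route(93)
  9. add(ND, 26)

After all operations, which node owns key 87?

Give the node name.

Op 1: add NA@84 -> ring=[84:NA]
Op 2: route key 62: smallest pos >= 62 is 84 -> NA
Op 3: route key 34: smallest pos >= 34 is 84 -> NA
Op 4: add NB@34 -> ring=[34:NB,84:NA]
Op 5: route key 62: smallest pos >= 62 is 84 -> NA
Op 6: remove NB -> ring=[84:NA]
Op 7: add NC@40 -> ring=[40:NC,84:NA]
Op 8: route key 93: none >= 93, wrap to smallest pos 40 -> NC
Op 9: add ND@26 -> ring=[26:ND,40:NC,84:NA]
Final route key 87: none >= 87, wrap to smallest pos 26 -> ND

Answer: ND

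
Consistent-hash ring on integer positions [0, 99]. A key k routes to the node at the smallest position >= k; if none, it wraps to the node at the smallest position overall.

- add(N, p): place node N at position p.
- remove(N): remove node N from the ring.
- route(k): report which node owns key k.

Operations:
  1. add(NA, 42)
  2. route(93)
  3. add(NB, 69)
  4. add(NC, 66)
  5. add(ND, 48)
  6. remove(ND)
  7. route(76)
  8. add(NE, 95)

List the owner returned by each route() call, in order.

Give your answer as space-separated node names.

Answer: NA NA

Derivation:
Op 1: add NA@42 -> ring=[42:NA]
Op 2: route key 93: none >= 93, wrap to smallest pos 42 -> NA
Op 3: add NB@69 -> ring=[42:NA,69:NB]
Op 4: add NC@66 -> ring=[42:NA,66:NC,69:NB]
Op 5: add ND@48 -> ring=[42:NA,48:ND,66:NC,69:NB]
Op 6: remove ND -> ring=[42:NA,66:NC,69:NB]
Op 7: route key 76: none >= 76, wrap to smallest pos 42 -> NA
Op 8: add NE@95 -> ring=[42:NA,66:NC,69:NB,95:NE]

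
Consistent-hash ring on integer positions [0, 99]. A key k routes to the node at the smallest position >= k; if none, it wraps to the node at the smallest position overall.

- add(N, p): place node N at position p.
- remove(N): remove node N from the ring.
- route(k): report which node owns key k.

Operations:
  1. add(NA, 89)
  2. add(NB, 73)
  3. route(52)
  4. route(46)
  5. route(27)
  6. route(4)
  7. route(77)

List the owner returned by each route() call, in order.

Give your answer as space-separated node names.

Answer: NB NB NB NB NA

Derivation:
Op 1: add NA@89 -> ring=[89:NA]
Op 2: add NB@73 -> ring=[73:NB,89:NA]
Op 3: route key 52: smallest pos >= 52 is 73 -> NB
Op 4: route key 46: smallest pos >= 46 is 73 -> NB
Op 5: route key 27: smallest pos >= 27 is 73 -> NB
Op 6: route key 4: smallest pos >= 4 is 73 -> NB
Op 7: route key 77: smallest pos >= 77 is 89 -> NA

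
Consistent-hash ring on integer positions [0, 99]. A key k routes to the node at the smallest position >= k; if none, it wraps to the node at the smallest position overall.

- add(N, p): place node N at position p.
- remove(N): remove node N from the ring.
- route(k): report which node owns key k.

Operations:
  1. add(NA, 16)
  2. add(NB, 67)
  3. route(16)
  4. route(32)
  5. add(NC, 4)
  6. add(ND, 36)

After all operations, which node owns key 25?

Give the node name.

Answer: ND

Derivation:
Op 1: add NA@16 -> ring=[16:NA]
Op 2: add NB@67 -> ring=[16:NA,67:NB]
Op 3: route key 16: smallest pos >= 16 is 16 -> NA
Op 4: route key 32: smallest pos >= 32 is 67 -> NB
Op 5: add NC@4 -> ring=[4:NC,16:NA,67:NB]
Op 6: add ND@36 -> ring=[4:NC,16:NA,36:ND,67:NB]
Final route key 25: smallest pos >= 25 is 36 -> ND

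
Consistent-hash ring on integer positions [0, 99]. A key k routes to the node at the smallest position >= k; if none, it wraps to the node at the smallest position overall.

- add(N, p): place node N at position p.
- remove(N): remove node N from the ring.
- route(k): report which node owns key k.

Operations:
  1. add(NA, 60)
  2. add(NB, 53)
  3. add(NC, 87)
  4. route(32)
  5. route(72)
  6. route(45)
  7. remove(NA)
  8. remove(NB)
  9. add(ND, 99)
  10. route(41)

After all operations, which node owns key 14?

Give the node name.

Op 1: add NA@60 -> ring=[60:NA]
Op 2: add NB@53 -> ring=[53:NB,60:NA]
Op 3: add NC@87 -> ring=[53:NB,60:NA,87:NC]
Op 4: route key 32: smallest pos >= 32 is 53 -> NB
Op 5: route key 72: smallest pos >= 72 is 87 -> NC
Op 6: route key 45: smallest pos >= 45 is 53 -> NB
Op 7: remove NA -> ring=[53:NB,87:NC]
Op 8: remove NB -> ring=[87:NC]
Op 9: add ND@99 -> ring=[87:NC,99:ND]
Op 10: route key 41: smallest pos >= 41 is 87 -> NC
Final route key 14: smallest pos >= 14 is 87 -> NC

Answer: NC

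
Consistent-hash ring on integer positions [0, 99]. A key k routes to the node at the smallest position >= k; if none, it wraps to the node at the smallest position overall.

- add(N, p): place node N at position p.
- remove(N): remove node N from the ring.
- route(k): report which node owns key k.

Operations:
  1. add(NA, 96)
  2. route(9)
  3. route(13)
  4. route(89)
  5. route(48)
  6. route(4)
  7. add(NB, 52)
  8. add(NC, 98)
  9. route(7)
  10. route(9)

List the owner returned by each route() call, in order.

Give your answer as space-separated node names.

Answer: NA NA NA NA NA NB NB

Derivation:
Op 1: add NA@96 -> ring=[96:NA]
Op 2: route key 9: smallest pos >= 9 is 96 -> NA
Op 3: route key 13: smallest pos >= 13 is 96 -> NA
Op 4: route key 89: smallest pos >= 89 is 96 -> NA
Op 5: route key 48: smallest pos >= 48 is 96 -> NA
Op 6: route key 4: smallest pos >= 4 is 96 -> NA
Op 7: add NB@52 -> ring=[52:NB,96:NA]
Op 8: add NC@98 -> ring=[52:NB,96:NA,98:NC]
Op 9: route key 7: smallest pos >= 7 is 52 -> NB
Op 10: route key 9: smallest pos >= 9 is 52 -> NB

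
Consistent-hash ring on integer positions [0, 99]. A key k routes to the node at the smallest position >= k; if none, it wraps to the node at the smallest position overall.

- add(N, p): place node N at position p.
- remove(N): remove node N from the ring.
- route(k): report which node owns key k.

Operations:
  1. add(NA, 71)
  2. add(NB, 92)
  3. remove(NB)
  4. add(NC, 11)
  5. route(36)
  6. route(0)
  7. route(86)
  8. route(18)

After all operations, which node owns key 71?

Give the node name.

Answer: NA

Derivation:
Op 1: add NA@71 -> ring=[71:NA]
Op 2: add NB@92 -> ring=[71:NA,92:NB]
Op 3: remove NB -> ring=[71:NA]
Op 4: add NC@11 -> ring=[11:NC,71:NA]
Op 5: route key 36: smallest pos >= 36 is 71 -> NA
Op 6: route key 0: smallest pos >= 0 is 11 -> NC
Op 7: route key 86: none >= 86, wrap to smallest pos 11 -> NC
Op 8: route key 18: smallest pos >= 18 is 71 -> NA
Final route key 71: smallest pos >= 71 is 71 -> NA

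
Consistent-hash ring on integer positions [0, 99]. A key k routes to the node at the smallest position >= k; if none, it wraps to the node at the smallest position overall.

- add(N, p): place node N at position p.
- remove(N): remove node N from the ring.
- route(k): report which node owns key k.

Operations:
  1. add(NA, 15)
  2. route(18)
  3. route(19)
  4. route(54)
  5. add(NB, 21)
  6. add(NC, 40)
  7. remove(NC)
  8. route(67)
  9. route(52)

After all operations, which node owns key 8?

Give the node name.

Answer: NA

Derivation:
Op 1: add NA@15 -> ring=[15:NA]
Op 2: route key 18: none >= 18, wrap to smallest pos 15 -> NA
Op 3: route key 19: none >= 19, wrap to smallest pos 15 -> NA
Op 4: route key 54: none >= 54, wrap to smallest pos 15 -> NA
Op 5: add NB@21 -> ring=[15:NA,21:NB]
Op 6: add NC@40 -> ring=[15:NA,21:NB,40:NC]
Op 7: remove NC -> ring=[15:NA,21:NB]
Op 8: route key 67: none >= 67, wrap to smallest pos 15 -> NA
Op 9: route key 52: none >= 52, wrap to smallest pos 15 -> NA
Final route key 8: smallest pos >= 8 is 15 -> NA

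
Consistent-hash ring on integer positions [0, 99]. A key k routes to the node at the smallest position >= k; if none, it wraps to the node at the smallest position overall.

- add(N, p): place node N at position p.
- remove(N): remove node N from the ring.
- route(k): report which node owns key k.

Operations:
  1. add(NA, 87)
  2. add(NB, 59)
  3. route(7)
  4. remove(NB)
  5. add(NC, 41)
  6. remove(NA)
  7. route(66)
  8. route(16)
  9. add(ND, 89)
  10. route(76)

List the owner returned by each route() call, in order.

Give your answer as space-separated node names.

Answer: NB NC NC ND

Derivation:
Op 1: add NA@87 -> ring=[87:NA]
Op 2: add NB@59 -> ring=[59:NB,87:NA]
Op 3: route key 7: smallest pos >= 7 is 59 -> NB
Op 4: remove NB -> ring=[87:NA]
Op 5: add NC@41 -> ring=[41:NC,87:NA]
Op 6: remove NA -> ring=[41:NC]
Op 7: route key 66: none >= 66, wrap to smallest pos 41 -> NC
Op 8: route key 16: smallest pos >= 16 is 41 -> NC
Op 9: add ND@89 -> ring=[41:NC,89:ND]
Op 10: route key 76: smallest pos >= 76 is 89 -> ND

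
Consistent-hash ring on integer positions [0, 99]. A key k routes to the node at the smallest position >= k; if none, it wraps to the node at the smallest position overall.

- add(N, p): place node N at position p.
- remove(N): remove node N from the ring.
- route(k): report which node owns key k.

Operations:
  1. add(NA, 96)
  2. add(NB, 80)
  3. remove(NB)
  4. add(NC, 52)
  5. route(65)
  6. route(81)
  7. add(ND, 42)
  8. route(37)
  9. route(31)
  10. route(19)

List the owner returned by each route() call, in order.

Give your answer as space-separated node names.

Answer: NA NA ND ND ND

Derivation:
Op 1: add NA@96 -> ring=[96:NA]
Op 2: add NB@80 -> ring=[80:NB,96:NA]
Op 3: remove NB -> ring=[96:NA]
Op 4: add NC@52 -> ring=[52:NC,96:NA]
Op 5: route key 65: smallest pos >= 65 is 96 -> NA
Op 6: route key 81: smallest pos >= 81 is 96 -> NA
Op 7: add ND@42 -> ring=[42:ND,52:NC,96:NA]
Op 8: route key 37: smallest pos >= 37 is 42 -> ND
Op 9: route key 31: smallest pos >= 31 is 42 -> ND
Op 10: route key 19: smallest pos >= 19 is 42 -> ND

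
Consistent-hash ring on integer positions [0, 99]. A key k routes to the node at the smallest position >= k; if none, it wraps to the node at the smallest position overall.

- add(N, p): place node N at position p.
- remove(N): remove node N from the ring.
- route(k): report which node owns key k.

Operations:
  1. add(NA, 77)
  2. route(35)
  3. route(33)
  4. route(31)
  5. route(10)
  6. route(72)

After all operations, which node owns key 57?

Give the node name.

Answer: NA

Derivation:
Op 1: add NA@77 -> ring=[77:NA]
Op 2: route key 35: smallest pos >= 35 is 77 -> NA
Op 3: route key 33: smallest pos >= 33 is 77 -> NA
Op 4: route key 31: smallest pos >= 31 is 77 -> NA
Op 5: route key 10: smallest pos >= 10 is 77 -> NA
Op 6: route key 72: smallest pos >= 72 is 77 -> NA
Final route key 57: smallest pos >= 57 is 77 -> NA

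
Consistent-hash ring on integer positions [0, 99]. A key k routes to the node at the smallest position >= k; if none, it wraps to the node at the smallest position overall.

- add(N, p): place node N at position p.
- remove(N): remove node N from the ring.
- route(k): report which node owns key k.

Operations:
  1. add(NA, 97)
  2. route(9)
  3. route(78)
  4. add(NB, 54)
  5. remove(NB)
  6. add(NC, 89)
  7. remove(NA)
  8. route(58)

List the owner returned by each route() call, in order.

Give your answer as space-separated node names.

Op 1: add NA@97 -> ring=[97:NA]
Op 2: route key 9: smallest pos >= 9 is 97 -> NA
Op 3: route key 78: smallest pos >= 78 is 97 -> NA
Op 4: add NB@54 -> ring=[54:NB,97:NA]
Op 5: remove NB -> ring=[97:NA]
Op 6: add NC@89 -> ring=[89:NC,97:NA]
Op 7: remove NA -> ring=[89:NC]
Op 8: route key 58: smallest pos >= 58 is 89 -> NC

Answer: NA NA NC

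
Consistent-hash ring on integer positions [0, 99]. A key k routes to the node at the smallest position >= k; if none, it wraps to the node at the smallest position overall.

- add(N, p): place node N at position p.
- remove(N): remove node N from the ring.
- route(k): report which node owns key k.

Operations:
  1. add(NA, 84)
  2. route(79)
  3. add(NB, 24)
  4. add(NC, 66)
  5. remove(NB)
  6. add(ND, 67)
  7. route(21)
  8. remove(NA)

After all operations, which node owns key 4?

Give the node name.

Op 1: add NA@84 -> ring=[84:NA]
Op 2: route key 79: smallest pos >= 79 is 84 -> NA
Op 3: add NB@24 -> ring=[24:NB,84:NA]
Op 4: add NC@66 -> ring=[24:NB,66:NC,84:NA]
Op 5: remove NB -> ring=[66:NC,84:NA]
Op 6: add ND@67 -> ring=[66:NC,67:ND,84:NA]
Op 7: route key 21: smallest pos >= 21 is 66 -> NC
Op 8: remove NA -> ring=[66:NC,67:ND]
Final route key 4: smallest pos >= 4 is 66 -> NC

Answer: NC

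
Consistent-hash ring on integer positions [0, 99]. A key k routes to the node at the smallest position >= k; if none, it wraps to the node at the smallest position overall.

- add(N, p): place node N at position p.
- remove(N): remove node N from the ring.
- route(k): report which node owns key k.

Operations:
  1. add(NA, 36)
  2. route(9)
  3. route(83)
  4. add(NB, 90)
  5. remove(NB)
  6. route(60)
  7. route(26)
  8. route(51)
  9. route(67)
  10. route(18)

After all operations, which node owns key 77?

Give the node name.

Answer: NA

Derivation:
Op 1: add NA@36 -> ring=[36:NA]
Op 2: route key 9: smallest pos >= 9 is 36 -> NA
Op 3: route key 83: none >= 83, wrap to smallest pos 36 -> NA
Op 4: add NB@90 -> ring=[36:NA,90:NB]
Op 5: remove NB -> ring=[36:NA]
Op 6: route key 60: none >= 60, wrap to smallest pos 36 -> NA
Op 7: route key 26: smallest pos >= 26 is 36 -> NA
Op 8: route key 51: none >= 51, wrap to smallest pos 36 -> NA
Op 9: route key 67: none >= 67, wrap to smallest pos 36 -> NA
Op 10: route key 18: smallest pos >= 18 is 36 -> NA
Final route key 77: none >= 77, wrap to smallest pos 36 -> NA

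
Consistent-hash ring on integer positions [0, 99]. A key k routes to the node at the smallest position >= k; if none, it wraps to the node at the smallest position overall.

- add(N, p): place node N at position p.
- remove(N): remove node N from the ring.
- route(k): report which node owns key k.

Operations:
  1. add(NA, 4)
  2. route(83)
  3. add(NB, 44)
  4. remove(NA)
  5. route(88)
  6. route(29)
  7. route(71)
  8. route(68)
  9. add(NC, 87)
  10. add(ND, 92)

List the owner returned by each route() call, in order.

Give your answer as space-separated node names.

Answer: NA NB NB NB NB

Derivation:
Op 1: add NA@4 -> ring=[4:NA]
Op 2: route key 83: none >= 83, wrap to smallest pos 4 -> NA
Op 3: add NB@44 -> ring=[4:NA,44:NB]
Op 4: remove NA -> ring=[44:NB]
Op 5: route key 88: none >= 88, wrap to smallest pos 44 -> NB
Op 6: route key 29: smallest pos >= 29 is 44 -> NB
Op 7: route key 71: none >= 71, wrap to smallest pos 44 -> NB
Op 8: route key 68: none >= 68, wrap to smallest pos 44 -> NB
Op 9: add NC@87 -> ring=[44:NB,87:NC]
Op 10: add ND@92 -> ring=[44:NB,87:NC,92:ND]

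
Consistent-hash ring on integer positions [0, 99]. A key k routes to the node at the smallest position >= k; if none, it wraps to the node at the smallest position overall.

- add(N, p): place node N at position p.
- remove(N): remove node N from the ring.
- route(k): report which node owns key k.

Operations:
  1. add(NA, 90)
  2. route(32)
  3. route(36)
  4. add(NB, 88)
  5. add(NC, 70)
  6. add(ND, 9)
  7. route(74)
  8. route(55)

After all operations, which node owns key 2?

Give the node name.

Answer: ND

Derivation:
Op 1: add NA@90 -> ring=[90:NA]
Op 2: route key 32: smallest pos >= 32 is 90 -> NA
Op 3: route key 36: smallest pos >= 36 is 90 -> NA
Op 4: add NB@88 -> ring=[88:NB,90:NA]
Op 5: add NC@70 -> ring=[70:NC,88:NB,90:NA]
Op 6: add ND@9 -> ring=[9:ND,70:NC,88:NB,90:NA]
Op 7: route key 74: smallest pos >= 74 is 88 -> NB
Op 8: route key 55: smallest pos >= 55 is 70 -> NC
Final route key 2: smallest pos >= 2 is 9 -> ND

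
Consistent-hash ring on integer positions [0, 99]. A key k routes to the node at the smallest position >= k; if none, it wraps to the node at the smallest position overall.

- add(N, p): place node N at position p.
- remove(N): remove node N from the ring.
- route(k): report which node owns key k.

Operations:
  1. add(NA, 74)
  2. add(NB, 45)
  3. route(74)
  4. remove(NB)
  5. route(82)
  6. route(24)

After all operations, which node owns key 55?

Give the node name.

Answer: NA

Derivation:
Op 1: add NA@74 -> ring=[74:NA]
Op 2: add NB@45 -> ring=[45:NB,74:NA]
Op 3: route key 74: smallest pos >= 74 is 74 -> NA
Op 4: remove NB -> ring=[74:NA]
Op 5: route key 82: none >= 82, wrap to smallest pos 74 -> NA
Op 6: route key 24: smallest pos >= 24 is 74 -> NA
Final route key 55: smallest pos >= 55 is 74 -> NA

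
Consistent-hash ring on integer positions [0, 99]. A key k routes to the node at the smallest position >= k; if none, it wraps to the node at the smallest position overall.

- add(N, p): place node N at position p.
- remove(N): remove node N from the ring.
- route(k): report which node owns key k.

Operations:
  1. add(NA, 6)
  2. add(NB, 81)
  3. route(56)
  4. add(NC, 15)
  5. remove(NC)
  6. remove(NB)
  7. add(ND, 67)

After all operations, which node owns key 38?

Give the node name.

Op 1: add NA@6 -> ring=[6:NA]
Op 2: add NB@81 -> ring=[6:NA,81:NB]
Op 3: route key 56: smallest pos >= 56 is 81 -> NB
Op 4: add NC@15 -> ring=[6:NA,15:NC,81:NB]
Op 5: remove NC -> ring=[6:NA,81:NB]
Op 6: remove NB -> ring=[6:NA]
Op 7: add ND@67 -> ring=[6:NA,67:ND]
Final route key 38: smallest pos >= 38 is 67 -> ND

Answer: ND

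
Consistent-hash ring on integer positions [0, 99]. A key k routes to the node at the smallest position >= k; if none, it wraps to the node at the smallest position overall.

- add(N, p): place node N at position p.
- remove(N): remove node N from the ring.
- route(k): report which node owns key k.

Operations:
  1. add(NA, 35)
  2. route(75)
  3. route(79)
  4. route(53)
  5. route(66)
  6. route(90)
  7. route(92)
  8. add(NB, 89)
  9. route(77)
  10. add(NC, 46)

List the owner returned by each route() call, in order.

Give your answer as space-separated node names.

Op 1: add NA@35 -> ring=[35:NA]
Op 2: route key 75: none >= 75, wrap to smallest pos 35 -> NA
Op 3: route key 79: none >= 79, wrap to smallest pos 35 -> NA
Op 4: route key 53: none >= 53, wrap to smallest pos 35 -> NA
Op 5: route key 66: none >= 66, wrap to smallest pos 35 -> NA
Op 6: route key 90: none >= 90, wrap to smallest pos 35 -> NA
Op 7: route key 92: none >= 92, wrap to smallest pos 35 -> NA
Op 8: add NB@89 -> ring=[35:NA,89:NB]
Op 9: route key 77: smallest pos >= 77 is 89 -> NB
Op 10: add NC@46 -> ring=[35:NA,46:NC,89:NB]

Answer: NA NA NA NA NA NA NB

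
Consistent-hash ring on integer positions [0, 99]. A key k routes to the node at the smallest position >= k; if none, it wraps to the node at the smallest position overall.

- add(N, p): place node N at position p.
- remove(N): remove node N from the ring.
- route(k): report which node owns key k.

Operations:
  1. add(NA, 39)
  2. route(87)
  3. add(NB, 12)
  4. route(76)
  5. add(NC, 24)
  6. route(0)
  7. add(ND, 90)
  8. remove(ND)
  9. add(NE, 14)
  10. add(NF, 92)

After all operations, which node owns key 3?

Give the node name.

Op 1: add NA@39 -> ring=[39:NA]
Op 2: route key 87: none >= 87, wrap to smallest pos 39 -> NA
Op 3: add NB@12 -> ring=[12:NB,39:NA]
Op 4: route key 76: none >= 76, wrap to smallest pos 12 -> NB
Op 5: add NC@24 -> ring=[12:NB,24:NC,39:NA]
Op 6: route key 0: smallest pos >= 0 is 12 -> NB
Op 7: add ND@90 -> ring=[12:NB,24:NC,39:NA,90:ND]
Op 8: remove ND -> ring=[12:NB,24:NC,39:NA]
Op 9: add NE@14 -> ring=[12:NB,14:NE,24:NC,39:NA]
Op 10: add NF@92 -> ring=[12:NB,14:NE,24:NC,39:NA,92:NF]
Final route key 3: smallest pos >= 3 is 12 -> NB

Answer: NB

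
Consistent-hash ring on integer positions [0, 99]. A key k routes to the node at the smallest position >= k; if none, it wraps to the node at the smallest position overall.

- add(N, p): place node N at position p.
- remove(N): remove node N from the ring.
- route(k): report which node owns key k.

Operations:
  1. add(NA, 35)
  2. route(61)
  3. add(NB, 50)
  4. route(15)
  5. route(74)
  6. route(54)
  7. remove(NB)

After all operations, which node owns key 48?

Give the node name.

Op 1: add NA@35 -> ring=[35:NA]
Op 2: route key 61: none >= 61, wrap to smallest pos 35 -> NA
Op 3: add NB@50 -> ring=[35:NA,50:NB]
Op 4: route key 15: smallest pos >= 15 is 35 -> NA
Op 5: route key 74: none >= 74, wrap to smallest pos 35 -> NA
Op 6: route key 54: none >= 54, wrap to smallest pos 35 -> NA
Op 7: remove NB -> ring=[35:NA]
Final route key 48: none >= 48, wrap to smallest pos 35 -> NA

Answer: NA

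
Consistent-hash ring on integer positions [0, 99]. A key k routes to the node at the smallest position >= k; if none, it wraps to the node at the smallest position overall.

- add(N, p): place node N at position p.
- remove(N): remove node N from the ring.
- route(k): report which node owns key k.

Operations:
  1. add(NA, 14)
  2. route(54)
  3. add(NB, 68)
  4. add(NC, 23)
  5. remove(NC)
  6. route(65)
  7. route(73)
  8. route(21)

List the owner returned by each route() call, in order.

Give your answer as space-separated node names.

Answer: NA NB NA NB

Derivation:
Op 1: add NA@14 -> ring=[14:NA]
Op 2: route key 54: none >= 54, wrap to smallest pos 14 -> NA
Op 3: add NB@68 -> ring=[14:NA,68:NB]
Op 4: add NC@23 -> ring=[14:NA,23:NC,68:NB]
Op 5: remove NC -> ring=[14:NA,68:NB]
Op 6: route key 65: smallest pos >= 65 is 68 -> NB
Op 7: route key 73: none >= 73, wrap to smallest pos 14 -> NA
Op 8: route key 21: smallest pos >= 21 is 68 -> NB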